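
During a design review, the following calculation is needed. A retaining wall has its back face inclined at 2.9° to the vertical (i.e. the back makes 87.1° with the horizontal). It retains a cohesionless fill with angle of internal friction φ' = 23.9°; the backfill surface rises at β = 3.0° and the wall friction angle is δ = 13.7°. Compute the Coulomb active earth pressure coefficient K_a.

0.418

K_a = sin²(α+φ) / [sin²α · sin(α−δ) · (1 + √{sin(φ+δ)sin(φ−β) / (sin(α−δ)sin(α+β))})²].
With α = 87.1°, φ = 23.9°, δ = 13.7°, β = 3.0°: K_a = 0.4182.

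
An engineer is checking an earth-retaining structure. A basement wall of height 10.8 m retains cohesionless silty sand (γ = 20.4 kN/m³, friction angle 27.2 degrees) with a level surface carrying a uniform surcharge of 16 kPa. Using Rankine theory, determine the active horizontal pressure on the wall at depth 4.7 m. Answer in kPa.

41.7 kPa

K_a = (1 − sin φ)/(1 + sin φ) = 0.3726.
σ_v = γz + q = 20.4 × 4.7 + 16 = 111.9 kPa.
σ_h = K_a σ_v = 0.3726 × 111.9 = 41.69 kPa.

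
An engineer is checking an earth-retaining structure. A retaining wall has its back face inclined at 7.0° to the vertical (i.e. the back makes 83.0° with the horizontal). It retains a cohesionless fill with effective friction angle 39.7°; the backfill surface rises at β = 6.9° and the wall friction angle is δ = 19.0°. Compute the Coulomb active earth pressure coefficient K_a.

K_a = sin²(α+φ) / [sin²α · sin(α−δ) · (1 + √{sin(φ+δ)sin(φ−β) / (sin(α−δ)sin(α+β))})²].
With α = 83.0°, φ = 39.7°, δ = 19.0°, β = 6.9°: K_a = 0.2711.

0.271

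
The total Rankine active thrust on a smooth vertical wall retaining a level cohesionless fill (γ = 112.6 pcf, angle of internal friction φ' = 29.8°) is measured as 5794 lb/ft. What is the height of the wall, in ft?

K_a = 0.3360. P_a = ½ K_a γ H² ⇒ H = √(2P_a/(K_a γ)).
H = √(2×5794/(0.3360×112.6)) = 17.50 ft.

17.5 ft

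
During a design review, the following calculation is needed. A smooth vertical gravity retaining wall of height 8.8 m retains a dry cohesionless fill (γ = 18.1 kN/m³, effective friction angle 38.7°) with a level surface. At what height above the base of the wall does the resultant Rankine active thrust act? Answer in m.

2.93 m

K_a = 0.2306.
The pressure distribution is triangular, so the resultant acts at H/3 above the base = 8.8/3 = 2.933 m.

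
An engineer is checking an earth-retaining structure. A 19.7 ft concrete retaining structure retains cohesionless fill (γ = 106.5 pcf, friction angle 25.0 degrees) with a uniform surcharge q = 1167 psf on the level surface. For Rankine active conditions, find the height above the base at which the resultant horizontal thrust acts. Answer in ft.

8.30 ft

K_a = 0.4059.
Triangular part P₁ = ½K_aγH² = 8387 at H/3 = 6.567 ft; rectangular part P₂ = K_a q H = 9331 at H/2 = 9.850 ft.
ȳ = (P₁·6.567 + P₂·9.850)/(P₁+P₂) = 8.296 ft.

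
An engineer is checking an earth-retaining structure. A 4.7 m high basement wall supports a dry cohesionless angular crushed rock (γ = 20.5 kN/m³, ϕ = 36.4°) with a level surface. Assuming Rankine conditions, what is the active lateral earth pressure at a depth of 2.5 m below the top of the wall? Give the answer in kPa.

K_a = (1 − sin φ)/(1 + sin φ) = 0.2552.
σ_h = K_a γ z = 0.2552 × 20.5 × 2.5 = 13.08 kPa.

13.1 kPa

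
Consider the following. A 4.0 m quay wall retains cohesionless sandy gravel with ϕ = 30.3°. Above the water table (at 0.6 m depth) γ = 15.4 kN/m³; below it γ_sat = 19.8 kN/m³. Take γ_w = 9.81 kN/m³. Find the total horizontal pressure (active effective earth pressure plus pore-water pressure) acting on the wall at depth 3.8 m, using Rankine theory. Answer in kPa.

K_a = (1 − sin φ)/(1 + sin φ) = 0.3293.
γ' = 19.8 − 9.81 = 9.990 kN/m³.
Effective vertical stress at 3.8 m: σ'_v = 15.4×0.6 + 9.990×3.20 = 41.21 kPa.
σ'_h = K_a σ'_v = 0.3293 × 41.21 = 13.57 kPa; u = γ_w × 3.20 = 31.39 kPa.
Total σ_h = 13.57 + 31.39 = 44.96 kPa.

45.0 kPa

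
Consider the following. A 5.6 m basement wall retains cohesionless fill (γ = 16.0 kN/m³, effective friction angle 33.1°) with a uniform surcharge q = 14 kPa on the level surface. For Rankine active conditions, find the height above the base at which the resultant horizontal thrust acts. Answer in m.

2.09 m

K_a = 0.2936.
Triangular part P₁ = ½K_aγH² = 73.65 at H/3 = 1.867 m; rectangular part P₂ = K_a q H = 23.02 at H/2 = 2.800 m.
ȳ = (P₁·1.867 + P₂·2.800)/(P₁+P₂) = 2.089 m.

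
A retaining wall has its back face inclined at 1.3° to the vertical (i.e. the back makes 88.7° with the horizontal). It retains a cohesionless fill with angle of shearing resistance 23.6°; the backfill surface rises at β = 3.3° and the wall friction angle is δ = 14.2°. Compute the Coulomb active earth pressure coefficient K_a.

K_a = sin²(α+φ) / [sin²α · sin(α−δ) · (1 + √{sin(φ+δ)sin(φ−β) / (sin(α−δ)sin(α+β))})²].
With α = 88.7°, φ = 23.6°, δ = 14.2°, β = 3.3°: K_a = 0.4114.

0.411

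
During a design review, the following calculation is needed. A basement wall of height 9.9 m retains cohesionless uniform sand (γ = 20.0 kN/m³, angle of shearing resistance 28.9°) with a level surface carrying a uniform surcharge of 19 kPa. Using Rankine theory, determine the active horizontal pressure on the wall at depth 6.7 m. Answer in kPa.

53.3 kPa

K_a = (1 − sin φ)/(1 + sin φ) = 0.3484.
σ_v = γz + q = 20.0 × 6.7 + 19 = 153.0 kPa.
σ_h = K_a σ_v = 0.3484 × 153.0 = 53.30 kPa.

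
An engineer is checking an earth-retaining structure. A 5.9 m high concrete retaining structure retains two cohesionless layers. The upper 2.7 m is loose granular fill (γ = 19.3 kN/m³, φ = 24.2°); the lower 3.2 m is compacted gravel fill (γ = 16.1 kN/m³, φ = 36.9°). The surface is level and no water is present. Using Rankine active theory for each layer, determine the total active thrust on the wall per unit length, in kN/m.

K_a1 = tan²(45°−24.2°/2) = 0.4185; K_a2 = tan²(45°−36.9°/2) = 0.2497.
Layer 1: σ at base = K_a1 γ₁ h₁ = 21.81 kPa; P₁ = ½×21.81×2.7 = 29.44.
Layer 2: σ_v at top = γ₁h₁ = 52.11; σ_h top = K_a2×52.11 = 13.01; σ_h base = K_a2×(52.11+16.1×3.2) = 25.87.
P₂ = ½(13.01+25.87)×3.2 = 62.21. Total P_a = 29.44+62.21 = 91.66 kN/m.

91.7 kN/m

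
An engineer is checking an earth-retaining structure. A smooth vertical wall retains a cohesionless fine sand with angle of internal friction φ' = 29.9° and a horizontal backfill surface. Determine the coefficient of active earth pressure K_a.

0.335

K_a = (1 − sin φ)/(1 + sin φ) = (1 − sin 29.9°)/(1 + sin 29.9°) = 0.3347.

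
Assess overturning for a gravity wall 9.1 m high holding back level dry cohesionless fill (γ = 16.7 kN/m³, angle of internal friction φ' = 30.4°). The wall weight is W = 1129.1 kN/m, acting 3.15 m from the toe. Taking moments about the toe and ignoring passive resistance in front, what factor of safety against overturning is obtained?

K_a = tan²(45° − 30.4°/2) = 0.3280.
P_a = ½K_aγH² = 0.5×0.3280×16.7×9.1² = 226.8 kN/m, acting at H/3 = 3.033 m above the base.
Overturning moment M_o = P_a × H/3 = 226.8 × 3.033 = 687.9.
Resisting moment M_r = W × 3.15 = 1129.1 × 3.15 = 3557.
FS_overturning = M_r/M_o = 3557/687.9 = 5.170.

5.17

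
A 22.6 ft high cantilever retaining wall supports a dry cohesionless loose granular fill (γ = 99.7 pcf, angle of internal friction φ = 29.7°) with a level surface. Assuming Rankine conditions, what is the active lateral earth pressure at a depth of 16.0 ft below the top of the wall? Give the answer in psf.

538 psf

K_a = (1 − sin φ)/(1 + sin φ) = 0.3374.
σ_h = K_a γ z = 0.3374 × 99.7 × 16.0 = 538.2 psf.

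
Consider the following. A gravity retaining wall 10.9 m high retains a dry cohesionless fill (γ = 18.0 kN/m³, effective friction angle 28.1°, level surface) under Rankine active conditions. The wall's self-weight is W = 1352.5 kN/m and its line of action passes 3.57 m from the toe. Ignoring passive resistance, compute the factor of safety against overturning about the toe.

K_a = tan²(45° − 28.1°/2) = 0.3596.
P_a = ½K_aγH² = 0.5×0.3596×18.0×10.9² = 384.5 kN/m, acting at H/3 = 3.633 m above the base.
Overturning moment M_o = P_a × H/3 = 384.5 × 3.633 = 1397.
Resisting moment M_r = W × 3.57 = 1352.5 × 3.57 = 4828.
FS_overturning = M_r/M_o = 4828/1397 = 3.456.

3.46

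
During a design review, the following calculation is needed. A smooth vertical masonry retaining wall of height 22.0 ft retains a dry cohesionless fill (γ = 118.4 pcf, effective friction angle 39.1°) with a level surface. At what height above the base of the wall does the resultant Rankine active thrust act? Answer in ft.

7.33 ft

K_a = 0.2265.
The pressure distribution is triangular, so the resultant acts at H/3 above the base = 22.0/3 = 7.333 ft.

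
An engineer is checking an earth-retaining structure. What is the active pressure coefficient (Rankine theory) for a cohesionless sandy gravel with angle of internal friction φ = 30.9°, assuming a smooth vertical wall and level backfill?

0.321

K_a = (1 − sin φ)/(1 + sin φ) = (1 − sin 30.9°)/(1 + sin 30.9°) = 0.3214.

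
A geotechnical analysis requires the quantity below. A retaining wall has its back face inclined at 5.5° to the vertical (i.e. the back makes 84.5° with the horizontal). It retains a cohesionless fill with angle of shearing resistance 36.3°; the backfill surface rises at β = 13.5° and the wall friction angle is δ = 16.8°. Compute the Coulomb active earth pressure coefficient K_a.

0.322

K_a = sin²(α+φ) / [sin²α · sin(α−δ) · (1 + √{sin(φ+δ)sin(φ−β) / (sin(α−δ)sin(α+β))})²].
With α = 84.5°, φ = 36.3°, δ = 16.8°, β = 13.5°: K_a = 0.3218.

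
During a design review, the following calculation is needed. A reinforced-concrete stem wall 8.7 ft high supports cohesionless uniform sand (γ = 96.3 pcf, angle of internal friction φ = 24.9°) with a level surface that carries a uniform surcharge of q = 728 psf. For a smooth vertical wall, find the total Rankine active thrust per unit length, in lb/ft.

K_a = tan²(45° − φ/2) = 0.4074.
Soil triangle: ½ K_a γ H² = 0.5×0.4074×96.3×8.7² = 1485 lb/ft.
Surcharge rectangle: K_a q H = 0.4074×728×8.7 = 2580 lb/ft.
Total = 1485 + 2580 = 4065 lb/ft.

4070 lb/ft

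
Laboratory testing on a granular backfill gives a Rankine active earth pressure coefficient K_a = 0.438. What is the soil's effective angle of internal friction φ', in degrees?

K_a = tan²(45° − φ/2) ⇒ 45° − φ/2 = arctan(√0.438) = 33.50°.
φ = 2(45° − 33.50°) = 23.01°.

23.0°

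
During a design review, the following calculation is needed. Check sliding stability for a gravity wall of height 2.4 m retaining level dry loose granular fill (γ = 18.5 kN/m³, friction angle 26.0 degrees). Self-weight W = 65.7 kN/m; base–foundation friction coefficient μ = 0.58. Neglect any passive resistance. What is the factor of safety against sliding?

1.83

K_a = tan²(45° − 26.0°/2) = 0.3905.
P_a = ½K_aγH² = 0.5×0.3905×18.5×2.4² = 20.80 kN/m, acting at H/3 = 0.8000 m above the base.
FS_sliding = μW / P_a = 0.58×65.7 / 20.80 = 1.832.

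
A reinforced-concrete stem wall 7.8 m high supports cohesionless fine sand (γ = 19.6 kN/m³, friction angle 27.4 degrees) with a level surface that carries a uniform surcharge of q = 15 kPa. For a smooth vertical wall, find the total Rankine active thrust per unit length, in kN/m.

K_a = tan²(45° − φ/2) = 0.3697.
Soil triangle: ½ K_a γ H² = 0.5×0.3697×19.6×7.8² = 220.4 kN/m.
Surcharge rectangle: K_a q H = 0.3697×15×7.8 = 43.25 kN/m.
Total = 220.4 + 43.25 = 263.7 kN/m.

264 kN/m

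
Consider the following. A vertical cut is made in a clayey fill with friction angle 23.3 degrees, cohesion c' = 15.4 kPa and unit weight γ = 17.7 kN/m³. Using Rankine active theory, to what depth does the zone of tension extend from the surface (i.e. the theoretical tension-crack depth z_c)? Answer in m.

K_a = tan²(45° − 23.3°/2) = 0.4331; √K_a = 0.6581.
The active pressure is zero where K_a γ z = 2c√K_a, so z_c = 2c/(γ√K_a) = 2×15.4/(17.7×0.6581) = 2.644 m.

2.64 m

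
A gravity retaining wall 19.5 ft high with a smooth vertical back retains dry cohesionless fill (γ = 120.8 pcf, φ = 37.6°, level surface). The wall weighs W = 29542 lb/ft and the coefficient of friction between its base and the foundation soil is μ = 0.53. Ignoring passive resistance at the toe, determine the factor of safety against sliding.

K_a = tan²(45° − 37.6°/2) = 0.2421.
P_a = ½K_aγH² = 0.5×0.2421×120.8×19.5² = 5561 lb/ft, acting at H/3 = 6.500 ft above the base.
FS_sliding = μW / P_a = 0.53×29542 / 5561 = 2.816.

2.82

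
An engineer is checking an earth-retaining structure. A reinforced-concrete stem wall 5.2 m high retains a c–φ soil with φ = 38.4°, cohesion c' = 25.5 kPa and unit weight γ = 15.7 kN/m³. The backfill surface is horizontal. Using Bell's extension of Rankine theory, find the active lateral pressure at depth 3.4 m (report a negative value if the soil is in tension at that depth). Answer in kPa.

-12.2 kPa

K_a = (1 − sin φ)/(1 + sin φ) = 0.2337.
σ_a = K_a γ z − 2c√K_a = 0.2337×15.7×3.4 − 2×25.5×0.4834 = -12.18 kPa.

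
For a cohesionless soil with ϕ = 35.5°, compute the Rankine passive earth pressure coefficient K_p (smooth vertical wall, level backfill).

K_p = (1 + sin φ)/(1 − sin φ) = tan²(45° + 35.5°/2) = 3.770.

3.77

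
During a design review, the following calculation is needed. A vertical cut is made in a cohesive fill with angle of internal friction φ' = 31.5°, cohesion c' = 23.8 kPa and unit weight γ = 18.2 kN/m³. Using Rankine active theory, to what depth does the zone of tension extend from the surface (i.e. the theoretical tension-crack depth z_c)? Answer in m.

4.67 m

K_a = tan²(45° − 31.5°/2) = 0.3136; √K_a = 0.5600.
The active pressure is zero where K_a γ z = 2c√K_a, so z_c = 2c/(γ√K_a) = 2×23.8/(18.2×0.5600) = 4.670 m.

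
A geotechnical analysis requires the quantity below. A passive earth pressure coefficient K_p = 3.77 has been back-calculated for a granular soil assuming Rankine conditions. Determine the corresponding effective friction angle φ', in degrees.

35.5°

K_p = (1+sin φ)/(1−sin φ) ⇒ sin φ = (K_p − 1)/(K_p + 1) = 0.5807.
φ = arcsin(0.5807) = 35.50°.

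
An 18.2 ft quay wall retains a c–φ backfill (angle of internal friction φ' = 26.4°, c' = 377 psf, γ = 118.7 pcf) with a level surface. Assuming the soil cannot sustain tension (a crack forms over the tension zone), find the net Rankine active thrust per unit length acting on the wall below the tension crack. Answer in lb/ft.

K_a = 0.3844; √K_a = 0.6200.
Tension-crack depth z_c = 2c/(γ√K_a) = 2×377/(118.7×0.6200) = 10.24 ft.
σ_a at base = K_a γ H − 2c√K_a = 0.3844×118.7×18.2 − 2×377×0.6200 = 363.0 psf.
P_a = ½ × 363.0 × (H − z_c) = 0.5×363.0×7.955 = 1444 lb/ft.

1440 lb/ft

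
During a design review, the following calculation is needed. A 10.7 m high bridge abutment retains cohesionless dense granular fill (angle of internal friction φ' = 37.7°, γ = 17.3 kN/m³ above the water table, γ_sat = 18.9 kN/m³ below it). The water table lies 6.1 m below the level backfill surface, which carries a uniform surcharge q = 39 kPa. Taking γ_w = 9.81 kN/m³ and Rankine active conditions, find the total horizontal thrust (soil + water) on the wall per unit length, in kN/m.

K_a = tan²(45° − φ/2) = 0.2411.
γ' = 18.9 − 9.81 = 9.090 kN/m³. h₂ = H − d_w = 4.6 m.
σ'_h: at surface K_a·q = 9.401; at WT K_a(q+γd_w) = 34.84; at base K_a(q+γd_w+γ'h₂) = 44.92 kPa.
P₁ = ½(9.401+34.84)×6.1 = 134.9; P₂ = ½(34.84+44.92)×4.6 = 183.4; P_w = ½γ_w h₂² = 103.8.
Total = 134.9+183.4+103.8 = 422.2 kN/m.

422 kN/m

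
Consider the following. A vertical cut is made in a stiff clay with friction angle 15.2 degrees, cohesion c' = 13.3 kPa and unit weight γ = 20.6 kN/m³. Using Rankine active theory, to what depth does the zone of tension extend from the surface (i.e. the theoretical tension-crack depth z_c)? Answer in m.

1.69 m

K_a = tan²(45° − 15.2°/2) = 0.5845; √K_a = 0.7646.
The active pressure is zero where K_a γ z = 2c√K_a, so z_c = 2c/(γ√K_a) = 2×13.3/(20.6×0.7646) = 1.689 m.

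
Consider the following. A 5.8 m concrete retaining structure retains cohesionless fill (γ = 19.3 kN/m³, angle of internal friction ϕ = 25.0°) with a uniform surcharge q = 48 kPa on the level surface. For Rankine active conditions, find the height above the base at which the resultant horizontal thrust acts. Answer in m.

K_a = 0.4059.
Triangular part P₁ = ½K_aγH² = 131.8 at H/3 = 1.933 m; rectangular part P₂ = K_a q H = 113.0 at H/2 = 2.900 m.
ȳ = (P₁·1.933 + P₂·2.900)/(P₁+P₂) = 2.380 m.

2.38 m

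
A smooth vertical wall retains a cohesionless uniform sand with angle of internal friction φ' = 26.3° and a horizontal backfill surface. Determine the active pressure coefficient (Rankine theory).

0.386

K_a = (1 − sin φ)/(1 + sin φ) = (1 − sin 26.3°)/(1 + sin 26.3°) = 0.3859.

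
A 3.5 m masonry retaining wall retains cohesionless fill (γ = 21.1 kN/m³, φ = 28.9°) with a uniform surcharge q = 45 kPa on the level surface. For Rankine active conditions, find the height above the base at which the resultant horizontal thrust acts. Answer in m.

1.49 m

K_a = 0.3484.
Triangular part P₁ = ½K_aγH² = 45.02 at H/3 = 1.167 m; rectangular part P₂ = K_a q H = 54.87 at H/2 = 1.750 m.
ȳ = (P₁·1.167 + P₂·1.750)/(P₁+P₂) = 1.487 m.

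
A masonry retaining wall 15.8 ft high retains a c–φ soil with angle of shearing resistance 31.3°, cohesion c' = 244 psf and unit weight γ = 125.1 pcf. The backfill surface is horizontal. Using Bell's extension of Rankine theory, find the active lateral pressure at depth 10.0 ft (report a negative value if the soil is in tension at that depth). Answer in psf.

121 psf

K_a = (1 − sin φ)/(1 + sin φ) = 0.3162.
σ_a = K_a γ z − 2c√K_a = 0.3162×125.1×10.0 − 2×244×0.5623 = 121.2 psf.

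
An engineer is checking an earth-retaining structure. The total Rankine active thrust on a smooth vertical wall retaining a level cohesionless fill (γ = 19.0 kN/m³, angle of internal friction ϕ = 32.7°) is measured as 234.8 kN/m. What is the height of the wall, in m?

9.10 m

K_a = 0.2985. P_a = ½ K_a γ H² ⇒ H = √(2P_a/(K_a γ)).
H = √(2×234.8/(0.2985×19.0)) = 9.099 m.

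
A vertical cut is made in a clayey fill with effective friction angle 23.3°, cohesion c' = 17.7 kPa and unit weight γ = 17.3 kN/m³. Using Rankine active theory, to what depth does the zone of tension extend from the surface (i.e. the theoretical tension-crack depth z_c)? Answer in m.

3.11 m

K_a = tan²(45° − 23.3°/2) = 0.4331; √K_a = 0.6581.
The active pressure is zero where K_a γ z = 2c√K_a, so z_c = 2c/(γ√K_a) = 2×17.7/(17.3×0.6581) = 3.109 m.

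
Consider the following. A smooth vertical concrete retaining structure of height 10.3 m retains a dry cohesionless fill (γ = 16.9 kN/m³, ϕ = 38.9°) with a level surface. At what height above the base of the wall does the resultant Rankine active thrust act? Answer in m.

3.43 m

K_a = 0.2285.
The pressure distribution is triangular, so the resultant acts at H/3 above the base = 10.3/3 = 3.433 m.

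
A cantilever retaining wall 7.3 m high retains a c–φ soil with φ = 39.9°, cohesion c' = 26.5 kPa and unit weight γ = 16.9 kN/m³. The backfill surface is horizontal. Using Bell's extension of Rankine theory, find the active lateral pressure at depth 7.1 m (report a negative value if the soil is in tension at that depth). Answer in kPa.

1.44 kPa

K_a = (1 − sin φ)/(1 + sin φ) = 0.2184.
σ_a = K_a γ z − 2c√K_a = 0.2184×16.9×7.1 − 2×26.5×0.4674 = 1.439 kPa.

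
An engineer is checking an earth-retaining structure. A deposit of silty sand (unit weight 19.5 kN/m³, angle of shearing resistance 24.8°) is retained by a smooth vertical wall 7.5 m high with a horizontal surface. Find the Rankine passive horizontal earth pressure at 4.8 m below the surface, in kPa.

K_p = (1 + sin φ)/(1 − sin φ) = 2.445.
σ_h = K_p γ z = 2.445 × 19.5 × 4.8 = 228.9 kPa.

229 kPa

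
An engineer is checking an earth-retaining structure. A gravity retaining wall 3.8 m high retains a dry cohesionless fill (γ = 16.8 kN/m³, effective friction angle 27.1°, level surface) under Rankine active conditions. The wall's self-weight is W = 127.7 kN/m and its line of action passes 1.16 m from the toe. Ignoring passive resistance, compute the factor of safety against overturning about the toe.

2.58

K_a = tan²(45° − 27.1°/2) = 0.3741.
P_a = ½K_aγH² = 0.5×0.3741×16.8×3.8² = 45.37 kN/m, acting at H/3 = 1.267 m above the base.
Overturning moment M_o = P_a × H/3 = 45.37 × 1.267 = 57.47.
Resisting moment M_r = W × 1.16 = 127.7 × 1.16 = 148.1.
FS_overturning = M_r/M_o = 148.1/57.47 = 2.578.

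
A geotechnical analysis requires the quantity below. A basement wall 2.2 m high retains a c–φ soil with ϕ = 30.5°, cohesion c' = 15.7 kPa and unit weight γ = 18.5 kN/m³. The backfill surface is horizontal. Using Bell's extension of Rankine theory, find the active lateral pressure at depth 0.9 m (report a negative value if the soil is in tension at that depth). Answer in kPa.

-12.5 kPa

K_a = (1 − sin φ)/(1 + sin φ) = 0.3267.
σ_a = K_a γ z − 2c√K_a = 0.3267×18.5×0.9 − 2×15.7×0.5715 = -12.51 kPa.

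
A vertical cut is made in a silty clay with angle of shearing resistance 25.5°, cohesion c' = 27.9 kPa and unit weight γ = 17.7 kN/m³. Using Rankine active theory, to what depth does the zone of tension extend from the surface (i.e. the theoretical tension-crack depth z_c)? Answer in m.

K_a = tan²(45° − 25.5°/2) = 0.3981; √K_a = 0.6310.
The active pressure is zero where K_a γ z = 2c√K_a, so z_c = 2c/(γ√K_a) = 2×27.9/(17.7×0.6310) = 4.996 m.

5.00 m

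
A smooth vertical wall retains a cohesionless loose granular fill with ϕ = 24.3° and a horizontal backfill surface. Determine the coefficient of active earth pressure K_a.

0.417

K_a = tan²(45° − φ/2) = tan²(32.85°) = 0.4169.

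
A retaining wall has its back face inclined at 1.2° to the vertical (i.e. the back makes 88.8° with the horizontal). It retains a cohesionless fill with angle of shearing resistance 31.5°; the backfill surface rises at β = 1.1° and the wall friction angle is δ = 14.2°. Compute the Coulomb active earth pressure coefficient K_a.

0.297

K_a = sin²(α+φ) / [sin²α · sin(α−δ) · (1 + √{sin(φ+δ)sin(φ−β) / (sin(α−δ)sin(α+β))})²].
With α = 88.8°, φ = 31.5°, δ = 14.2°, β = 1.1°: K_a = 0.2974.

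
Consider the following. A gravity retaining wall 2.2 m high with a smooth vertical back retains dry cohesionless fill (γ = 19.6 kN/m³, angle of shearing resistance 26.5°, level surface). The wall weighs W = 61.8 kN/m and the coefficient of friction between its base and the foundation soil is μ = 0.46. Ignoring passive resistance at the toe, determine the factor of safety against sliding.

1.57

K_a = tan²(45° − 26.5°/2) = 0.3829.
P_a = ½K_aγH² = 0.5×0.3829×19.6×2.2² = 18.16 kN/m, acting at H/3 = 0.7333 m above the base.
FS_sliding = μW / P_a = 0.46×61.8 / 18.16 = 1.565.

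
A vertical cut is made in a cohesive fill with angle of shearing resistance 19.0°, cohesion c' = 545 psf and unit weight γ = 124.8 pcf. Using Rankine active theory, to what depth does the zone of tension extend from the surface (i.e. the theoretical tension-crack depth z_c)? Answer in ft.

K_a = tan²(45° − 19.0°/2) = 0.5088; √K_a = 0.7133.
The active pressure is zero where K_a γ z = 2c√K_a, so z_c = 2c/(γ√K_a) = 2×545/(124.8×0.7133) = 12.24 ft.

12.2 ft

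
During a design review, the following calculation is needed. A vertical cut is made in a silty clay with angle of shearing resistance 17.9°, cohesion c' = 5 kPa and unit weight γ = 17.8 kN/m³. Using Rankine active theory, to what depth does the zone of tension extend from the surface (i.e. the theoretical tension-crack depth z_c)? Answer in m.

0.772 m

K_a = tan²(45° − 17.9°/2) = 0.5298; √K_a = 0.7279.
The active pressure is zero where K_a γ z = 2c√K_a, so z_c = 2c/(γ√K_a) = 2×5/(17.8×0.7279) = 0.7718 m.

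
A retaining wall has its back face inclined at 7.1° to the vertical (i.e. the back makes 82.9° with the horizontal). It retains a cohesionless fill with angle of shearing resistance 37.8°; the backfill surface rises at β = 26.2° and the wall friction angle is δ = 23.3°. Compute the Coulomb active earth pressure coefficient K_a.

0.406

K_a = sin²(α+φ) / [sin²α · sin(α−δ) · (1 + √{sin(φ+δ)sin(φ−β) / (sin(α−δ)sin(α+β))})²].
With α = 82.9°, φ = 37.8°, δ = 23.3°, β = 26.2°: K_a = 0.4057.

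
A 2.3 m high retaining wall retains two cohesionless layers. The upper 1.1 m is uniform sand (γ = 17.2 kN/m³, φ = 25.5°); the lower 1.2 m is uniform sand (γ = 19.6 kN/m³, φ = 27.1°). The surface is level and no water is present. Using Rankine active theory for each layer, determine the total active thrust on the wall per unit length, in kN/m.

17.9 kN/m

K_a1 = tan²(45°−25.5°/2) = 0.3981; K_a2 = tan²(45°−27.1°/2) = 0.3741.
Layer 1: σ at base = K_a1 γ₁ h₁ = 7.532 kPa; P₁ = ½×7.532×1.1 = 4.143.
Layer 2: σ_v at top = γ₁h₁ = 18.92; σ_h top = K_a2×18.92 = 7.077; σ_h base = K_a2×(18.92+19.6×1.2) = 15.87.
P₂ = ½(7.077+15.87)×1.2 = 13.77. Total P_a = 4.143+13.77 = 17.91 kN/m.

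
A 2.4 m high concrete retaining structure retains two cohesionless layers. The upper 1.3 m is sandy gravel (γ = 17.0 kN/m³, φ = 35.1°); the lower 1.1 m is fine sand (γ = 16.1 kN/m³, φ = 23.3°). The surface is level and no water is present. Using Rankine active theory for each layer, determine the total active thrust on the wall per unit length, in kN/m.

K_a1 = tan²(45°−35.1°/2) = 0.2698; K_a2 = tan²(45°−23.3°/2) = 0.4331.
Layer 1: σ at base = K_a1 γ₁ h₁ = 5.963 kPa; P₁ = ½×5.963×1.3 = 3.876.
Layer 2: σ_v at top = γ₁h₁ = 22.10; σ_h top = K_a2×22.10 = 9.572; σ_h base = K_a2×(22.10+16.1×1.1) = 17.24.
P₂ = ½(9.572+17.24)×1.1 = 14.75. Total P_a = 3.876+14.75 = 18.62 kN/m.

18.6 kN/m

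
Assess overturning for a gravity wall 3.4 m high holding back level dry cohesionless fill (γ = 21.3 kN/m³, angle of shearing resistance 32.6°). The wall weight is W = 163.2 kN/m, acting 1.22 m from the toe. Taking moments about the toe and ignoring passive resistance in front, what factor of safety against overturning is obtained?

4.76

K_a = tan²(45° − 32.6°/2) = 0.2997.
P_a = ½K_aγH² = 0.5×0.2997×21.3×3.4² = 36.90 kN/m, acting at H/3 = 1.133 m above the base.
Overturning moment M_o = P_a × H/3 = 36.90 × 1.133 = 41.82.
Resisting moment M_r = W × 1.22 = 163.2 × 1.22 = 199.1.
FS_overturning = M_r/M_o = 199.1/41.82 = 4.761.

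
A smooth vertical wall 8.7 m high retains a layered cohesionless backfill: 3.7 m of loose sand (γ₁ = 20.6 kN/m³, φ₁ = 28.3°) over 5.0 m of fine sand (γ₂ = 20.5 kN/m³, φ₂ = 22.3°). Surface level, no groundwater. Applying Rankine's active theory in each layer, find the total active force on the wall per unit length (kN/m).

337 kN/m

K_a1 = tan²(45°−28.3°/2) = 0.3568; K_a2 = tan²(45°−22.3°/2) = 0.4498.
Layer 1: σ at base = K_a1 γ₁ h₁ = 27.19 kPa; P₁ = ½×27.19×3.7 = 50.31.
Layer 2: σ_v at top = γ₁h₁ = 76.22; σ_h top = K_a2×76.22 = 34.29; σ_h base = K_a2×(76.22+20.5×5.0) = 80.40.
P₂ = ½(34.29+80.40)×5.0 = 286.7. Total P_a = 50.31+286.7 = 337.0 kN/m.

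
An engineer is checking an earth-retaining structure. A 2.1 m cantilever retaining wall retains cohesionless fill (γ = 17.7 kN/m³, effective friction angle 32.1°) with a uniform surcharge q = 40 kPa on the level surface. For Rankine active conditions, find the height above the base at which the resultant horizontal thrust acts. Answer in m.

0.939 m

K_a = 0.3060.
Triangular part P₁ = ½K_aγH² = 11.94 at H/3 = 0.7000 m; rectangular part P₂ = K_a q H = 25.70 at H/2 = 1.050 m.
ȳ = (P₁·0.7000 + P₂·1.050)/(P₁+P₂) = 0.9390 m.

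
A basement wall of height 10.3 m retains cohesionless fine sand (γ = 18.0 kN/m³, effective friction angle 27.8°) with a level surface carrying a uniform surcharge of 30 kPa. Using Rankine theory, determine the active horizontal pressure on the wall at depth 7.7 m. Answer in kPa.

K_a = (1 − sin φ)/(1 + sin φ) = 0.3639.
σ_v = γz + q = 18.0 × 7.7 + 30 = 168.6 kPa.
σ_h = K_a σ_v = 0.3639 × 168.6 = 61.35 kPa.

61.4 kPa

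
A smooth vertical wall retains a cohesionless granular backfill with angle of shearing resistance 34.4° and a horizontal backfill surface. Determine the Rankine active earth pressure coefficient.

K_a = (1 − sin φ)/(1 + sin φ) = (1 − sin 34.4°)/(1 + sin 34.4°) = 0.2780.

0.278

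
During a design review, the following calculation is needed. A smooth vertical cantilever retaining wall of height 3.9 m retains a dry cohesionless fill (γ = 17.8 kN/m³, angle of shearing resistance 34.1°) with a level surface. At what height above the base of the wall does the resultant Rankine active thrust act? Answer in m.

K_a = 0.2815.
The pressure distribution is triangular, so the resultant acts at H/3 above the base = 3.9/3 = 1.300 m.

1.30 m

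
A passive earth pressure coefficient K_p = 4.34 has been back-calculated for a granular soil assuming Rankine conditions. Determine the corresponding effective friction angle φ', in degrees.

38.7°

K_p = (1+sin φ)/(1−sin φ) ⇒ sin φ = (K_p − 1)/(K_p + 1) = 0.6255.
φ = arcsin(0.6255) = 38.72°.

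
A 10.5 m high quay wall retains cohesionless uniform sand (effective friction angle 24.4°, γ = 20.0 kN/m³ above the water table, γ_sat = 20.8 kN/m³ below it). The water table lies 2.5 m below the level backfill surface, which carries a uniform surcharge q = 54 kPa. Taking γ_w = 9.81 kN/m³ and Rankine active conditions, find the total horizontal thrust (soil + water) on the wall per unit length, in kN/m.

K_a = tan²(45° − φ/2) = 0.4153.
γ' = 20.8 − 9.81 = 10.99 kN/m³. h₂ = H − d_w = 8.0 m.
σ'_h: at surface K_a·q = 22.43; at WT K_a(q+γd_w) = 43.19; at base K_a(q+γd_w+γ'h₂) = 79.71 kPa.
P₁ = ½(22.43+43.19)×2.5 = 82.03; P₂ = ½(43.19+79.71)×8.0 = 491.6; P_w = ½γ_w h₂² = 313.9.
Total = 82.03+491.6+313.9 = 887.6 kN/m.

888 kN/m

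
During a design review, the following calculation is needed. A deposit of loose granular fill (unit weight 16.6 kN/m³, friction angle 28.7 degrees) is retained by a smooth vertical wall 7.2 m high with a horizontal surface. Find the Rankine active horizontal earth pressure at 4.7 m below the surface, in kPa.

K_a = (1 − sin φ)/(1 + sin φ) = 0.3511.
σ_h = K_a γ z = 0.3511 × 16.6 × 4.7 = 27.40 kPa.

27.4 kPa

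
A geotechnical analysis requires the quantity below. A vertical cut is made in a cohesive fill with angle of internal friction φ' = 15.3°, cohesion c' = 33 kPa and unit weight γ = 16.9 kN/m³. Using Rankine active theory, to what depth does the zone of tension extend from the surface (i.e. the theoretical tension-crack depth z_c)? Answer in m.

K_a = tan²(45° − 15.3°/2) = 0.5824; √K_a = 0.7632.
The active pressure is zero where K_a γ z = 2c√K_a, so z_c = 2c/(γ√K_a) = 2×33/(16.9×0.7632) = 5.117 m.

5.12 m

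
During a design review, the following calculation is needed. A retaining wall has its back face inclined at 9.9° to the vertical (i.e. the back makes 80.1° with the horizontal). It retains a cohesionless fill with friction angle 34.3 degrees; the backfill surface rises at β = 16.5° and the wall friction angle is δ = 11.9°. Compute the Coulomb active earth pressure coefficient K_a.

0.415

K_a = sin²(α+φ) / [sin²α · sin(α−δ) · (1 + √{sin(φ+δ)sin(φ−β) / (sin(α−δ)sin(α+β))})²].
With α = 80.1°, φ = 34.3°, δ = 11.9°, β = 16.5°: K_a = 0.4151.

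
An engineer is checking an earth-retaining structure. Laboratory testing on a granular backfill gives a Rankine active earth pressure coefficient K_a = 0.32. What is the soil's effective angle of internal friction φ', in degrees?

K_a = tan²(45° − φ/2) ⇒ 45° − φ/2 = arctan(√0.32) = 29.50°.
φ = 2(45° − 29.50°) = 31.01°.

31.0°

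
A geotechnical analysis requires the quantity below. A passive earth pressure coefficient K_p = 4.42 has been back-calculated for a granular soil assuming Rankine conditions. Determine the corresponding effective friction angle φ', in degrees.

39.1°

K_p = (1+sin φ)/(1−sin φ) ⇒ sin φ = (K_p − 1)/(K_p + 1) = 0.6310.
φ = arcsin(0.6310) = 39.12°.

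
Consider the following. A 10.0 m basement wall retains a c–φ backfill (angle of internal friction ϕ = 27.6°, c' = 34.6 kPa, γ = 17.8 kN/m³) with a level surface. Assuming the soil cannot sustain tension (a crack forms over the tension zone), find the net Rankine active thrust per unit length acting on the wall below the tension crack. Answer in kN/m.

K_a = 0.3668; √K_a = 0.6056.
Tension-crack depth z_c = 2c/(γ√K_a) = 2×34.6/(17.8×0.6056) = 6.419 m.
σ_a at base = K_a γ H − 2c√K_a = 0.3668×17.8×10.0 − 2×34.6×0.6056 = 23.38 kPa.
P_a = ½ × 23.38 × (H − z_c) = 0.5×23.38×3.581 = 41.85 kN/m.

41.9 kN/m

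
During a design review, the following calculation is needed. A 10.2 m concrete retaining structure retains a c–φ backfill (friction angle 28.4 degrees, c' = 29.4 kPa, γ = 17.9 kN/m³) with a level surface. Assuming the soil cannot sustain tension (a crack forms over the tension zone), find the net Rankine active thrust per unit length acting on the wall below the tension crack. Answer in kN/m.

K_a = 0.3554; √K_a = 0.5961.
Tension-crack depth z_c = 2c/(γ√K_a) = 2×29.4/(17.9×0.5961) = 5.510 m.
σ_a at base = K_a γ H − 2c√K_a = 0.3554×17.9×10.2 − 2×29.4×0.5961 = 29.83 kPa.
P_a = ½ × 29.83 × (H − z_c) = 0.5×29.83×4.690 = 69.94 kN/m.

69.9 kN/m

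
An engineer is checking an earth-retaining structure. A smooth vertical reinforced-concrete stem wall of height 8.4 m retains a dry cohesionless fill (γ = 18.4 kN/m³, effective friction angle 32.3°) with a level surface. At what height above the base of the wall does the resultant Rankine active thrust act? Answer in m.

K_a = 0.3035.
The pressure distribution is triangular, so the resultant acts at H/3 above the base = 8.4/3 = 2.800 m.

2.80 m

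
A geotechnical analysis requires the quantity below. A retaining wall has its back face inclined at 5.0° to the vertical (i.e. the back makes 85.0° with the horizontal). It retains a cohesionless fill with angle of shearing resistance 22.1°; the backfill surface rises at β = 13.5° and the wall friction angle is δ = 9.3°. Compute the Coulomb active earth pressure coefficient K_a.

K_a = sin²(α+φ) / [sin²α · sin(α−δ) · (1 + √{sin(φ+δ)sin(φ−β) / (sin(α−δ)sin(α+β))})²].
With α = 85.0°, φ = 22.1°, δ = 9.3°, β = 13.5°: K_a = 0.5752.

0.575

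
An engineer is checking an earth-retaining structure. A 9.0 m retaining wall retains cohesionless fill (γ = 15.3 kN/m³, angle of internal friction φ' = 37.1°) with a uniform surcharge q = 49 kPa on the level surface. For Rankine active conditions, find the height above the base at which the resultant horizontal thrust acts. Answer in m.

3.62 m

K_a = 0.2475.
Triangular part P₁ = ½K_aγH² = 153.4 at H/3 = 3.000 m; rectangular part P₂ = K_a q H = 109.1 at H/2 = 4.500 m.
ȳ = (P₁·3.000 + P₂·4.500)/(P₁+P₂) = 3.624 m.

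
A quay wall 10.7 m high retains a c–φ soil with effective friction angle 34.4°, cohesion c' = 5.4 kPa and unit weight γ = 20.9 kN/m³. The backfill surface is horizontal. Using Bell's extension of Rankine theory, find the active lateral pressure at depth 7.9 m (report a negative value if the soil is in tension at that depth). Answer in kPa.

40.2 kPa

K_a = (1 − sin φ)/(1 + sin φ) = 0.2780.
σ_a = K_a γ z − 2c√K_a = 0.2780×20.9×7.9 − 2×5.4×0.5272 = 40.20 kPa.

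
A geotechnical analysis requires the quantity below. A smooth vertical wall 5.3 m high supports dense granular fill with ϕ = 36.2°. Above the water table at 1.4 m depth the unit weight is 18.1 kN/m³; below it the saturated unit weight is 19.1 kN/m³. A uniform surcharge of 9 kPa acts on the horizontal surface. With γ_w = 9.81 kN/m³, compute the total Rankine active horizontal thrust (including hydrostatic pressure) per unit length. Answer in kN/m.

135 kN/m

K_a = tan²(45° − φ/2) = 0.2574.
γ' = 19.1 − 9.81 = 9.290 kN/m³. h₂ = H − d_w = 3.9 m.
σ'_h: at surface K_a·q = 2.316; at WT K_a(q+γd_w) = 8.839; at base K_a(q+γd_w+γ'h₂) = 18.16 kPa.
P₁ = ½(2.316+8.839)×1.4 = 7.808; P₂ = ½(8.839+18.16)×3.9 = 52.65; P_w = ½γ_w h₂² = 74.61.
Total = 7.808+52.65+74.61 = 135.1 kN/m.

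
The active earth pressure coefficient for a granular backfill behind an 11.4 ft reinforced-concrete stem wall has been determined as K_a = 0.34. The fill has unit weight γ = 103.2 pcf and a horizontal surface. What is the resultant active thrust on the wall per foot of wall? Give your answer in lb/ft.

2280 lb/ft

P = ½ K_a γ H² = 0.5 × 0.34 × 103.2 × 11.4² = 2280 lb/ft.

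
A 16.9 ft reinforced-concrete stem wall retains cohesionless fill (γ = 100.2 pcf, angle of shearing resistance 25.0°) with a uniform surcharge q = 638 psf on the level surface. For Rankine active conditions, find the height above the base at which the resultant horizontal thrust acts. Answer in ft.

K_a = 0.4059.
Triangular part P₁ = ½K_aγH² = 5807 at H/3 = 5.633 ft; rectangular part P₂ = K_a q H = 4376 at H/2 = 8.450 ft.
ȳ = (P₁·5.633 + P₂·8.450)/(P₁+P₂) = 6.844 ft.

6.84 ft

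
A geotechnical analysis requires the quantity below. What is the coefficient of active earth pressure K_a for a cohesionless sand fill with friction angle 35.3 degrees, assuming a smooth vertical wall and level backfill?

K_a = tan²(45° − φ/2) = tan²(27.35°) = 0.2675.

0.268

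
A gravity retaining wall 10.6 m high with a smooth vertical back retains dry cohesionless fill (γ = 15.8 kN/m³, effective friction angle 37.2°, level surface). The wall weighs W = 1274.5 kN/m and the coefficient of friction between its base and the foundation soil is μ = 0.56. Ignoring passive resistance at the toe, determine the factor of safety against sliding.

3.26

K_a = tan²(45° − 37.2°/2) = 0.2464.
P_a = ½K_aγH² = 0.5×0.2464×15.8×10.6² = 218.7 kN/m, acting at H/3 = 3.533 m above the base.
FS_sliding = μW / P_a = 0.56×1274.5 / 218.7 = 3.263.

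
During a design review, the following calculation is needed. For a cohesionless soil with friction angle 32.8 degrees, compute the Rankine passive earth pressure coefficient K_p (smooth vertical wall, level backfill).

K_p = (1 + sin φ)/(1 − sin φ) = tan²(45° + 32.8°/2) = 3.364.

3.36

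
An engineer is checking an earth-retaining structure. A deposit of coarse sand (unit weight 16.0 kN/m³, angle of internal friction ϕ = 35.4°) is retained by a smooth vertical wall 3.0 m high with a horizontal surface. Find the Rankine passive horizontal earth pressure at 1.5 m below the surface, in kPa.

90.1 kPa

K_p = (1 + sin φ)/(1 − sin φ) = 3.754.
σ_h = K_p γ z = 3.754 × 16.0 × 1.5 = 90.09 kPa.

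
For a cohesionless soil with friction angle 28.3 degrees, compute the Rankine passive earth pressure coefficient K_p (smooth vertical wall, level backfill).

K_p = (1 + sin φ)/(1 − sin φ) = tan²(45° + 28.3°/2) = 2.803.

2.80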